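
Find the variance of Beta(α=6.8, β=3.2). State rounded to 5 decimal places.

0.01978

α+β = 10.0 and αβ = 21.76, so Var = αβ/[(α+β)²(α+β+1)] = 21.76/1100.000 = 0.01978.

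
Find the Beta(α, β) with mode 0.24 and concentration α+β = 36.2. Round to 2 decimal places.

α = 9.21, β = 26.99

For α,β>1 the mode is (α−1)/(α+β−2), so α = mode·(κ−2)+1 = 0.24×34.2+1 = 9.21.
And β = (1−mode)·(κ−2)+1 = 0.76×34.2+1 = 26.99.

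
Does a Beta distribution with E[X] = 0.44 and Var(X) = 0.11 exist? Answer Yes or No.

For any Beta, Var(X) < E[X]·(1−E[X]).
Here μ(1−μ) = 0.44×0.56 = 0.2464, and 0.11 < 0.2464.

Yes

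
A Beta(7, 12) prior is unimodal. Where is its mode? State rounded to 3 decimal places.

0.353

With α,β > 1, mode = (α−1)/(α+β−2) = 6/17 = 0.353.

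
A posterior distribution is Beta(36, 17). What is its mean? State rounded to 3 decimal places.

0.679

E[X] = α/(α+β) = 36/53 = 0.679.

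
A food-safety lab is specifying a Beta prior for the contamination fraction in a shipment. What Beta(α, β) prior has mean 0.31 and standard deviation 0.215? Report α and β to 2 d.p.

α = 1.12, β = 2.50

First σ² = 0.046225. Setting α = μn, β = (1−μ)n with n = α+β,
μ(1−μ)/(n+1) = 0.046225 ⇒ n+1 = 0.2139/0.046225 = 4.6274 ⇒ n = 3.6274.
Hence α = 0.31×3.6274 = 1.12, β = 0.69×3.6274 = 2.50.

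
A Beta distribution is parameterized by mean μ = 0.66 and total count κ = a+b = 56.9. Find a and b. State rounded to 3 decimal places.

a = μκ = 0.66×56.9 = 37.554 and b = (1−μ)κ = 0.34×56.9 = 19.346.

a = 37.554, b = 19.346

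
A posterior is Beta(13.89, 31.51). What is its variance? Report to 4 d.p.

0.0046

μ = 13.89/45.40 = 0.305947; Var = μ(1−μ)/(α+β+1) = 0.2123435/46.40 = 0.0046.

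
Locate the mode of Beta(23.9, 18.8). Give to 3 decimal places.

The density x^(α−1)(1−x)^(β−1) is maximised at (α−1)/(α+β−2) = 22.9/40.7 = 0.563.

0.563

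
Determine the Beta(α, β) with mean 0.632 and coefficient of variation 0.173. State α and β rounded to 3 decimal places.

Var = (CV·μ)² = (0.173×0.632)² = 0.011954.
α+β = μ(1−μ)/Var − 1 = 0.232576/0.011954 − 1 = 18.4553.
Thus α = 0.632·18.4553 = 11.664 and β = 0.368·18.4553 = 6.792.

α = 11.664, β = 6.792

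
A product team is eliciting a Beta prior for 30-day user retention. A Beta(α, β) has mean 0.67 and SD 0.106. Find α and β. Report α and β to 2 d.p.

First σ² = 0.011236. Setting α = μn, β = (1−μ)n with n = α+β,
μ(1−μ)/(n+1) = 0.011236 ⇒ n+1 = 0.2211/0.011236 = 19.6778 ⇒ n = 18.6778.
Hence α = 0.67×18.6778 = 12.51, β = 0.33×18.6778 = 6.16.

α = 12.51, β = 6.16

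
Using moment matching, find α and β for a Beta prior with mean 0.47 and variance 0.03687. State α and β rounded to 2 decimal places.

α = 2.71, β = 3.05

Let s = α+β. The Beta variance is μ(1−μ)/(s+1).
So s+1 = μ(1−μ)/σ² = (0.47×0.53)/0.03687 = 0.2491/0.03687 = 6.7562, giving s = 5.7562.
Then α = μs = 0.47×5.7562 = 2.71 and β = (1−μ)s = 0.53×5.7562 = 3.05.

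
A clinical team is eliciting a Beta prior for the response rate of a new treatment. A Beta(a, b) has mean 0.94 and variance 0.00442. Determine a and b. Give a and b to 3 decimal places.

By moment matching, a+b = μ(1−μ)/σ² − 1 = (0.94·0.06)/0.00442 − 1 = 12.7602 − 1 = 11.7602.
Since a/(a+b) = μ, a = 0.94·11.7602 = 11.055 and b = 0.06·11.7602 = 0.706.

a = 11.055, b = 0.706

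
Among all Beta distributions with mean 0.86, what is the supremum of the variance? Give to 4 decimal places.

Var = μ(1−μ)/(α+β+1), which approaches μ(1−μ) as α+β → 0.
So the supremum is μ(1−μ) = 0.86×0.14 = 0.1204.

0.1204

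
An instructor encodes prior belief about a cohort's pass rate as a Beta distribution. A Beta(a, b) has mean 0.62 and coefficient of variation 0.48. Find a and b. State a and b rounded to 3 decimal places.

Var = (CV·μ)² = (0.48×0.62)² = 0.088566.
a+b = μ(1−μ)/Var − 1 = 0.2356/0.088566 − 1 = 1.6602.
Thus a = 0.62·1.6602 = 1.029 and b = 0.38·1.6602 = 0.631.

a = 1.029, b = 0.631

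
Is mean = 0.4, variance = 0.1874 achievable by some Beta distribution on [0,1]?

The Beta variance bound is σ² < μ(1−μ).
Here μ(1−μ) = 0.4×0.6 = 0.24, and 0.1874 < 0.24.

Yes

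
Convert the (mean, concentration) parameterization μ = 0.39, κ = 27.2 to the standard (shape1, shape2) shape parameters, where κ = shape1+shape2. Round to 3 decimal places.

shape1 = 10.608, shape2 = 16.592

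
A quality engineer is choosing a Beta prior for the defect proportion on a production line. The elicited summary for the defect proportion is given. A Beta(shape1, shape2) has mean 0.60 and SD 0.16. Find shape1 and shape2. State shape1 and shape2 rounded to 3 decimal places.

Variance = 0.16² = 0.0256. The moment-matching identity shape1+shape2 = μ(1−μ)/Var − 1 gives
shape1+shape2 = 0.2400/0.0256 − 1 = 8.3750, so shape1 = μ·8.3750 = 5.025 and shape2 = (1−μ)·8.3750 = 3.350.

shape1 = 5.025, shape2 = 3.350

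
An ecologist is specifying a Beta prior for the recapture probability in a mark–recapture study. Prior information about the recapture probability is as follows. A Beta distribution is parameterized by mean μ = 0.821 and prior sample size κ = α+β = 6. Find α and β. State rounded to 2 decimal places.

α = μκ = 0.821×6 = 4.93 and β = (1−μ)κ = 0.179×6 = 1.07.

α = 4.93, β = 1.07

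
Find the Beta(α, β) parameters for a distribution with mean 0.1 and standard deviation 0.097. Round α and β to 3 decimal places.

α = 0.857, β = 7.709

Variance = 0.097² = 0.009409. The moment-matching identity α+β = μ(1−μ)/Var − 1 gives
α+β = 0.09/0.009409 − 1 = 8.5653, so α = μ·8.5653 = 0.857 and β = (1−μ)·8.5653 = 7.709.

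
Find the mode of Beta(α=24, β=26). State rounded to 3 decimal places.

0.479

The density x^(α−1)(1−x)^(β−1) is maximised at (α−1)/(α+β−2) = 23/48 = 0.479.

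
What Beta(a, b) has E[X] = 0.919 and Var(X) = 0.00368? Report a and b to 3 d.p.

By moment matching, a+b = μ(1−μ)/σ² − 1 = (0.919·0.081)/0.00368 − 1 = 20.2280 − 1 = 19.2280.
Since a/(a+b) = μ, a = 0.919·19.2280 = 17.671 and b = 0.081·19.2280 = 1.557.

a = 17.671, b = 1.557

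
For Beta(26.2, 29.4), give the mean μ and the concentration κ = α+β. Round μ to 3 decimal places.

κ = α+β = 26.2+29.4 = 55.6; μ = α/κ = 26.2/55.6 = 0.471.

μ = 0.471, κ = 55.6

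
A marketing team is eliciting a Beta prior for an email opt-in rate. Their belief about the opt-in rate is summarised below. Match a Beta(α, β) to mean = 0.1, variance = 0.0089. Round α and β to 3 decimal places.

By moment matching, α+β = μ(1−μ)/σ² − 1 = (0.1·0.9)/0.0089 − 1 = 10.1124 − 1 = 9.1124.
Since α/(α+β) = μ, α = 0.1·9.1124 = 0.911 and β = 0.9·9.1124 = 8.201.

α = 0.911, β = 8.201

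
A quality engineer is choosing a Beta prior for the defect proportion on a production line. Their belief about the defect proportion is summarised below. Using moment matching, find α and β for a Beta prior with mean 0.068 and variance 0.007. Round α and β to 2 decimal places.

α = 0.55, β = 7.51

By moment matching, α+β = μ(1−μ)/σ² − 1 = (0.068·0.932)/0.007 − 1 = 9.0537 − 1 = 8.0537.
Since α/(α+β) = μ, α = 0.068·8.0537 = 0.55 and β = 0.932·8.0537 = 7.51.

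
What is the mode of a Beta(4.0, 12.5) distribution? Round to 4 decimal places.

0.2069

The density x^(α−1)(1−x)^(β−1) is maximised at (α−1)/(α+β−2) = 3.0/14.5 = 0.2069.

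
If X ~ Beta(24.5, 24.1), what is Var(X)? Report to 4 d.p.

Var = αβ/[(α+β)²(α+β+1)] = (24.5×24.1)/(48.6²×49.6) = 590.45/117153.216 = 0.0050.

0.0050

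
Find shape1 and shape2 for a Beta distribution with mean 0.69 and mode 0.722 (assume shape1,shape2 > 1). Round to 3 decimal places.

With s = shape1+shape2: μ = shape1/s and mode = (shape1−1)/(s−2). Eliminating shape1 = μs,
μs − 1 = m(s−2) ⇒ s(μ−m) = 1−2m ⇒ s = -0.444/-0.032 = 13.8750.
So shape1 = μs = 9.574, shape2 = (1−μ)s = 4.301.

shape1 = 9.574, shape2 = 4.301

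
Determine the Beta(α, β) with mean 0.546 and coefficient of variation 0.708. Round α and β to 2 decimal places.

α = 0.36, β = 0.30

σ = CV·μ = 0.708×0.546 = 0.38657, so σ² = 0.149435.
s+1 = μ(1−μ)/σ² = 0.247884/0.149435 = 1.6588, so s = α+β = 0.6588.
α = μs = 0.36, β = (1−μ)s = 0.30.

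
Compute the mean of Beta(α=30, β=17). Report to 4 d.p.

0.6383

E[X] = α/(α+β) = 30/47 = 0.6383.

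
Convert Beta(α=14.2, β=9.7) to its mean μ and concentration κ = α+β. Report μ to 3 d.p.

κ = α+β = 14.2+9.7 = 23.9; μ = α/κ = 14.2/23.9 = 0.594.

μ = 0.594, κ = 23.9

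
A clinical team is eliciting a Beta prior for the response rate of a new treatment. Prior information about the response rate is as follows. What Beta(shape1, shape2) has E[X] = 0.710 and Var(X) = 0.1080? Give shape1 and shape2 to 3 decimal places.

shape1 = 0.644, shape2 = 0.263

By moment matching, shape1+shape2 = μ(1−μ)/σ² − 1 = (0.710·0.290)/0.1080 − 1 = 1.9065 − 1 = 0.9065.
Since shape1/(shape1+shape2) = μ, shape1 = 0.710·0.9065 = 0.644 and shape2 = 0.290·0.9065 = 0.263.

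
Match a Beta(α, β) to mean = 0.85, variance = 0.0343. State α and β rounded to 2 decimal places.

Let s = α+β. The Beta variance is μ(1−μ)/(s+1).
So s+1 = μ(1−μ)/σ² = (0.85×0.15)/0.0343 = 0.1275/0.0343 = 3.7172, giving s = 2.7172.
Then α = μs = 0.85×2.7172 = 2.31 and β = (1−μ)s = 0.15×2.7172 = 0.41.

α = 2.31, β = 0.41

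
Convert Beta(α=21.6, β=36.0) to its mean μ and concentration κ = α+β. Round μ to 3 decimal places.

μ = 0.375, κ = 57.6

κ = α+β = 21.6+36.0 = 57.6; μ = α/κ = 21.6/57.6 = 0.375.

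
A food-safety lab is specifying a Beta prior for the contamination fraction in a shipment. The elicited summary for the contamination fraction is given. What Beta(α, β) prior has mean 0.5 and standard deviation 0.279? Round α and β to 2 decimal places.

α = 1.11, β = 1.11

Variance = 0.279² = 0.077841. The moment-matching identity α+β = μ(1−μ)/Var − 1 gives
α+β = 0.25/0.077841 − 1 = 2.2117, so α = μ·2.2117 = 1.11 and β = (1−μ)·2.2117 = 1.11.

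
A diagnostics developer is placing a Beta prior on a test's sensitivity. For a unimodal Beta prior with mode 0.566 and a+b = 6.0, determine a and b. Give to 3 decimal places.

For a,b>1 the mode is (a−1)/(a+b−2), so a = mode·(κ−2)+1 = 0.566×4.0+1 = 3.264.
And b = (1−mode)·(κ−2)+1 = 0.434×4.0+1 = 2.736.

a = 3.264, b = 2.736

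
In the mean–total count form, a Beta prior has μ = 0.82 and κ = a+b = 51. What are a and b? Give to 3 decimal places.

a = μκ = 0.82×51 = 41.820 and b = (1−μ)κ = 0.18×51 = 9.180.

a = 41.820, b = 9.180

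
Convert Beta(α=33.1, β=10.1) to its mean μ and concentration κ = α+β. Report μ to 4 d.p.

κ = α+β = 33.1+10.1 = 43.2; μ = α/κ = 33.1/43.2 = 0.7662.

μ = 0.7662, κ = 43.2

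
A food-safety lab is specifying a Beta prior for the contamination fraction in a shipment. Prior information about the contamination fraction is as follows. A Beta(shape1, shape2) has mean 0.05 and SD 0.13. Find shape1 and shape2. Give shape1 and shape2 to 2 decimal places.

σ² = 0.13² = 0.0169.
With s = shape1+shape2, Var = μ(1−μ)/(s+1), so s+1 = (0.05×0.95)/0.0169 = 2.8107 and s = 1.8107.
shape1 = μs = 0.09, shape2 = (1−μ)s = 1.72.

shape1 = 0.09, shape2 = 1.72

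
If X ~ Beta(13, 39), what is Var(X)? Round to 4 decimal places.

0.0035

α+β = 52 and αβ = 507, so Var = αβ/[(α+β)²(α+β+1)] = 507/143312 = 0.0035.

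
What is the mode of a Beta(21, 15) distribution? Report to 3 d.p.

The density x^(α−1)(1−x)^(β−1) is maximised at (α−1)/(α+β−2) = 20/34 = 0.588.

0.588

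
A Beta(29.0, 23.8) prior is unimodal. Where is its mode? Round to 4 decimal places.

0.5512

With α,β > 1, mode = (α−1)/(α+β−2) = 28.0/50.8 = 0.5512.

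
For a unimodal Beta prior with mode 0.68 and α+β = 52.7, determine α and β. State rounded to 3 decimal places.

α = 35.476, β = 17.224

Since the density peak of Beta(α,β) is at (α−1)/(α+β−2),
α = 1 + 0.68(52.7−2) = 35.476 and β = 52.7 − 35.476 = 17.224.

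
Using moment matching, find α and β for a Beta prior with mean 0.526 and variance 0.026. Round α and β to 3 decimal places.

α = 4.518, β = 4.071

Let s = α+β. The Beta variance is μ(1−μ)/(s+1).
So s+1 = μ(1−μ)/σ² = (0.526×0.474)/0.026 = 0.249324/0.026 = 9.5894, giving s = 8.5894.
Then α = μs = 0.526×8.5894 = 4.518 and β = (1−μ)s = 0.474×8.5894 = 4.071.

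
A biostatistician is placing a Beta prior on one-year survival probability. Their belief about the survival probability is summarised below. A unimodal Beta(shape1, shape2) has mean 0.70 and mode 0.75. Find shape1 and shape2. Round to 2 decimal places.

With s = shape1+shape2: μ = shape1/s and mode = (shape1−1)/(s−2). Eliminating shape1 = μs,
μs − 1 = m(s−2) ⇒ s(μ−m) = 1−2m ⇒ s = -0.50/-0.05 = 10.0000.
So shape1 = μs = 7.00, shape2 = (1−μ)s = 3.00.

shape1 = 7.00, shape2 = 3.00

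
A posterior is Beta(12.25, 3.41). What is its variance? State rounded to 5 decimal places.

α+β = 15.66 and αβ = 41.7725, so Var = αβ/[(α+β)²(α+β+1)] = 41.7725/4085.625096 = 0.01022.

0.01022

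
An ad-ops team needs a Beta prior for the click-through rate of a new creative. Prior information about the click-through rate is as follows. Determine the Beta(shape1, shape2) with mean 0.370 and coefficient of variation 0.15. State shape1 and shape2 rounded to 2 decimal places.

σ = CV·μ = 0.15×0.370 = 0.05550, so σ² = 0.003080.
s+1 = μ(1−μ)/σ² = 0.233100/0.003080 = 75.6757, so s = shape1+shape2 = 74.6757.
shape1 = μs = 27.63, shape2 = (1−μ)s = 47.05.

shape1 = 27.63, shape2 = 47.05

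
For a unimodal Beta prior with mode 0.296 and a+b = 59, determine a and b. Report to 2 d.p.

For a,b>1 the mode is (a−1)/(a+b−2), so a = mode·(κ−2)+1 = 0.296×57+1 = 17.87.
And b = (1−mode)·(κ−2)+1 = 0.704×57+1 = 41.13.

a = 17.87, b = 41.13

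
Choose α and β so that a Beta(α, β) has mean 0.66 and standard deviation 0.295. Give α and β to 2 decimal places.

First σ² = 0.087025. Setting α = μn, β = (1−μ)n with n = α+β,
μ(1−μ)/(n+1) = 0.087025 ⇒ n+1 = 0.2244/0.087025 = 2.5786 ⇒ n = 1.5786.
Hence α = 0.66×1.5786 = 1.04, β = 0.34×1.5786 = 0.54.

α = 1.04, β = 0.54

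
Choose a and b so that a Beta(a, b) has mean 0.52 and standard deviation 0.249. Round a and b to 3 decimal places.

First σ² = 0.062001. Setting a = μn, b = (1−μ)n with n = a+b,
μ(1−μ)/(n+1) = 0.062001 ⇒ n+1 = 0.2496/0.062001 = 4.0257 ⇒ n = 3.0257.
Hence a = 0.52×3.0257 = 1.573, b = 0.48×3.0257 = 1.452.

a = 1.573, b = 1.452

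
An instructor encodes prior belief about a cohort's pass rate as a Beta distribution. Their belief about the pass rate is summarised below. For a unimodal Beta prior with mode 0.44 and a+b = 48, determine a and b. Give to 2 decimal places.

a = 21.24, b = 26.76

Mode = (a−1)/(κ−2) with κ = a+b, so a−1 = 0.44·46 = 20.24.
a = 21.24; b = κ − a = 26.76.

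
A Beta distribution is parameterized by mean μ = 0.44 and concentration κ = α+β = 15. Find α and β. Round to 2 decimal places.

α = 6.60, β = 8.40

Split κ in proportion μ : (1−μ): α = 0.44·15 = 6.60, β = 15 − 6.60 = 8.40.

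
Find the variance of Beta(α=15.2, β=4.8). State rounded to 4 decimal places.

0.0087

μ = 15.2/20.0 = 0.760000; Var = μ(1−μ)/(α+β+1) = 0.1824000/21.0 = 0.0087.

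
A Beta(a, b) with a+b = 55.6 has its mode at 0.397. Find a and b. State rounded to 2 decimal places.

a = 22.28, b = 33.32

Mode = (a−1)/(κ−2) with κ = a+b, so a−1 = 0.397·53.6 = 21.28.
a = 22.28; b = κ − a = 33.32.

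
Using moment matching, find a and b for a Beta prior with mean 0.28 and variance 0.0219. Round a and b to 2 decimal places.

Write ν = a+b; then a = μν and Var = μ(1−μ)/(ν+1).
ν = μ(1−μ)/Var − 1 = 0.2016/0.0219 − 1 = 8.2055.
a = 0.28·8.2055 = 2.30, b = 0.72·8.2055 = 5.91.

a = 2.30, b = 5.91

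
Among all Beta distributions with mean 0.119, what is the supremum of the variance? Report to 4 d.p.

Var = μ(1−μ)/(α+β+1), which approaches μ(1−μ) as α+β → 0.
So the supremum is μ(1−μ) = 0.119×0.881 = 0.1048.

0.1048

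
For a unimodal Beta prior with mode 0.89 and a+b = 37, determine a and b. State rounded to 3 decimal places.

a = 32.150, b = 4.850

For a,b>1 the mode is (a−1)/(a+b−2), so a = mode·(κ−2)+1 = 0.89×35+1 = 32.150.
And b = (1−mode)·(κ−2)+1 = 0.11×35+1 = 4.850.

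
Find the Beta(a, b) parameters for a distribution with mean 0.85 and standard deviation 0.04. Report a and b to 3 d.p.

a = 66.884, b = 11.803

First σ² = 0.0016. Setting a = μn, b = (1−μ)n with n = a+b,
μ(1−μ)/(n+1) = 0.0016 ⇒ n+1 = 0.1275/0.0016 = 79.6875 ⇒ n = 78.6875.
Hence a = 0.85×78.6875 = 66.884, b = 0.15×78.6875 = 11.803.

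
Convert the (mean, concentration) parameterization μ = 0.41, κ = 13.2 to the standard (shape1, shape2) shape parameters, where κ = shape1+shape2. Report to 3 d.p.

shape1 = μκ = 0.41×13.2 = 5.412 and shape2 = (1−μ)κ = 0.59×13.2 = 7.788.

shape1 = 5.412, shape2 = 7.788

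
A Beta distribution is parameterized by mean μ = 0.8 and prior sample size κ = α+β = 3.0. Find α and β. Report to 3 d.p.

Split κ in proportion μ : (1−μ): α = 0.8·3.0 = 2.400, β = 3.0 − 2.400 = 0.600.

α = 2.400, β = 0.600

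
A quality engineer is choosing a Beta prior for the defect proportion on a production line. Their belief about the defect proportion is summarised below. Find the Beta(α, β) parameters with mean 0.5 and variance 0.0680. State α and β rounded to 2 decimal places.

α = 1.34, β = 1.34

Write ν = α+β; then α = μν and Var = μ(1−μ)/(ν+1).
ν = μ(1−μ)/Var − 1 = 0.25/0.0680 − 1 = 2.6765.
α = 0.5·2.6765 = 1.34, β = 0.5·2.6765 = 1.34.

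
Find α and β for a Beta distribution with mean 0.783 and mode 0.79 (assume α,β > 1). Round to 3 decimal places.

α = 64.877, β = 17.980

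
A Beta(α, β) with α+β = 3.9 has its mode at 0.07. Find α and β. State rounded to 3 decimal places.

Mode = (α−1)/(κ−2) with κ = α+β, so α−1 = 0.07·1.9 = 0.133.
α = 1.133; β = κ − α = 2.767.

α = 1.133, β = 2.767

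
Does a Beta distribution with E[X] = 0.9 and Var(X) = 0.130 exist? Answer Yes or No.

No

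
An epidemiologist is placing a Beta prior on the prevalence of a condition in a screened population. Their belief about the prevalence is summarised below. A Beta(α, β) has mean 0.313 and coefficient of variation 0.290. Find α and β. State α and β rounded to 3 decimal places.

Var = (CV·μ)² = (0.290×0.313)² = 0.008239.
α+β = μ(1−μ)/Var − 1 = 0.215031/0.008239 − 1 = 25.0986.
Thus α = 0.313·25.0986 = 7.856 and β = 0.687·25.0986 = 17.243.

α = 7.856, β = 17.243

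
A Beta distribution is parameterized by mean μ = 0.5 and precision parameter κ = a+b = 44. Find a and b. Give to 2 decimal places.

a = 22.00, b = 22.00

Split κ in proportion μ : (1−μ): a = 0.5·44 = 22.00, b = 44 − 22.00 = 22.00.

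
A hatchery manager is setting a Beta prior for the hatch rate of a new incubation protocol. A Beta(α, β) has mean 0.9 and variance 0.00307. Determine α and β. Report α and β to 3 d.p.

Let s = α+β. The Beta variance is μ(1−μ)/(s+1).
So s+1 = μ(1−μ)/σ² = (0.9×0.1)/0.00307 = 0.09/0.00307 = 29.3160, giving s = 28.3160.
Then α = μs = 0.9×28.3160 = 25.484 and β = (1−μ)s = 0.1×28.3160 = 2.832.

α = 25.484, β = 2.832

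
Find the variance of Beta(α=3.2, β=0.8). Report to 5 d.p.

μ = 3.2/4.0 = 0.800000; Var = μ(1−μ)/(α+β+1) = 0.1600000/5.0 = 0.03200.

0.03200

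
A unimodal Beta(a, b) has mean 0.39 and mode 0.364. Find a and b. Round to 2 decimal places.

Let s = a+b. Mean gives a = μs = 0.39s; mode gives (a−1)/(s−2) = 0.364.
Substituting: 0.39s − 1 = 0.364(s−2) = 0.364s − 0.728, so 0.026s = 0.272 and s = 10.4615.
Then a = 0.39×10.4615 = 4.08 and b = s−a = 6.38.

a = 4.08, b = 6.38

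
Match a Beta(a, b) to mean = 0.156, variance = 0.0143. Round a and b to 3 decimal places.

a = 1.280, b = 6.927

By moment matching, a+b = μ(1−μ)/σ² − 1 = (0.156·0.844)/0.0143 − 1 = 9.2073 − 1 = 8.2073.
Since a/(a+b) = μ, a = 0.156·8.2073 = 1.280 and b = 0.844·8.2073 = 6.927.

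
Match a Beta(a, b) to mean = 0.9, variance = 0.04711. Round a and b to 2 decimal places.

a = 0.82, b = 0.09

Write ν = a+b; then a = μν and Var = μ(1−μ)/(ν+1).
ν = μ(1−μ)/Var − 1 = 0.09/0.04711 − 1 = 0.9104.
a = 0.9·0.9104 = 0.82, b = 0.1·0.9104 = 0.09.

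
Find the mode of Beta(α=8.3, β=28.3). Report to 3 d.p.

0.211

With α,β > 1, mode = (α−1)/(α+β−2) = 7.3/34.6 = 0.211.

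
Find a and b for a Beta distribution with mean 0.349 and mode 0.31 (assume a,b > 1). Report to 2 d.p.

a = 3.40, b = 6.34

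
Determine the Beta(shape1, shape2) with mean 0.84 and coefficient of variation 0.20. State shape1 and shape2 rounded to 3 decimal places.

shape1 = 3.160, shape2 = 0.602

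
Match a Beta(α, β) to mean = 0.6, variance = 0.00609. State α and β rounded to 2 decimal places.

α = 23.05, β = 15.36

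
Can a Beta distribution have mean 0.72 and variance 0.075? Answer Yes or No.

The Beta variance bound is σ² < μ(1−μ).
Here μ(1−μ) = 0.72×0.28 = 0.2016, and 0.075 < 0.2016.

Yes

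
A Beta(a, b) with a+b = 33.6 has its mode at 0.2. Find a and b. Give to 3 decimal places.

a = 7.320, b = 26.280

Since the density peak of Beta(a,b) is at (a−1)/(a+b−2),
a = 1 + 0.2(33.6−2) = 7.320 and b = 33.6 − 7.320 = 26.280.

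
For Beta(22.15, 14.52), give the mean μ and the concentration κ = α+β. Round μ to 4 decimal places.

μ = 0.6040, κ = 36.67

κ = α+β = 22.15+14.52 = 36.67; μ = α/κ = 22.15/36.67 = 0.6040.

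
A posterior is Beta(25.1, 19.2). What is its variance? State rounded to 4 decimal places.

α+β = 44.3 and αβ = 481.92, so Var = αβ/[(α+β)²(α+β+1)] = 481.92/88900.797 = 0.0054.

0.0054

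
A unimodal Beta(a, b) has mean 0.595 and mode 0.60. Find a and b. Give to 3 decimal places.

a = 23.800, b = 16.200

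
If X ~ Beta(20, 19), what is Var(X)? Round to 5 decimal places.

0.00625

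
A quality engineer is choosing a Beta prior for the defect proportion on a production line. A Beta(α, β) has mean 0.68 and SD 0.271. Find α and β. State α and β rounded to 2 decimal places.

σ² = 0.271² = 0.073441.
With s = α+β, Var = μ(1−μ)/(s+1), so s+1 = (0.68×0.32)/0.073441 = 2.9629 and s = 1.9629.
α = μs = 1.33, β = (1−μ)s = 0.63.

α = 1.33, β = 0.63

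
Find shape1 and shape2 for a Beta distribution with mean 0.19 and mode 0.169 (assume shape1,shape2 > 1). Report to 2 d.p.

With s = shape1+shape2: μ = shape1/s and mode = (shape1−1)/(s−2). Eliminating shape1 = μs,
μs − 1 = m(s−2) ⇒ s(μ−m) = 1−2m ⇒ s = 0.662/0.021 = 31.5238.
So shape1 = μs = 5.99, shape2 = (1−μ)s = 25.53.

shape1 = 5.99, shape2 = 25.53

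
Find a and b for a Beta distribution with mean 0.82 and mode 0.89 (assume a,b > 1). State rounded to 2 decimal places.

a = 9.14, b = 2.01

Let s = a+b. Mean gives a = μs = 0.82s; mode gives (a−1)/(s−2) = 0.89.
Substituting: 0.82s − 1 = 0.89(s−2) = 0.89s − 1.78, so -0.07s = -0.78 and s = 11.1429.
Then a = 0.82×11.1429 = 9.14 and b = s−a = 2.01.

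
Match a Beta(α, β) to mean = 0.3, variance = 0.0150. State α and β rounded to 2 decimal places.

α = 3.90, β = 9.10

Let s = α+β. The Beta variance is μ(1−μ)/(s+1).
So s+1 = μ(1−μ)/σ² = (0.3×0.7)/0.0150 = 0.21/0.0150 = 14.0000, giving s = 13.0000.
Then α = μs = 0.3×13.0000 = 3.90 and β = (1−μ)s = 0.7×13.0000 = 9.10.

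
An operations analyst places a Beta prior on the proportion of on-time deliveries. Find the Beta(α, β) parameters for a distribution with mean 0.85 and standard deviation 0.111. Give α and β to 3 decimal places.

α = 7.946, β = 1.402

Variance = 0.111² = 0.012321. The moment-matching identity α+β = μ(1−μ)/Var − 1 gives
α+β = 0.1275/0.012321 − 1 = 9.3482, so α = μ·9.3482 = 7.946 and β = (1−μ)·9.3482 = 1.402.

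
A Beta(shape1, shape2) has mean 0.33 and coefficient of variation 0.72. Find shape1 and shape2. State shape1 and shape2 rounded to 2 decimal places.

shape1 = 0.96, shape2 = 1.95

Var = (CV·μ)² = (0.72×0.33)² = 0.056454.
shape1+shape2 = μ(1−μ)/Var − 1 = 0.2211/0.056454 − 1 = 2.9165.
Thus shape1 = 0.33·2.9165 = 0.96 and shape2 = 0.67·2.9165 = 1.95.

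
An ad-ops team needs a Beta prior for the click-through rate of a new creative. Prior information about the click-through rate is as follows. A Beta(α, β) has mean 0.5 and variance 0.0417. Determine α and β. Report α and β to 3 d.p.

α = 2.498, β = 2.498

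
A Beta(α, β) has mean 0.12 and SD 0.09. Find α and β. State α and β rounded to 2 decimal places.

σ² = 0.09² = 0.0081.
With s = α+β, Var = μ(1−μ)/(s+1), so s+1 = (0.12×0.88)/0.0081 = 13.0370 and s = 12.0370.
α = μs = 1.44, β = (1−μ)s = 10.59.

α = 1.44, β = 10.59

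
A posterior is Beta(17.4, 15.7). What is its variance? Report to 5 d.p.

0.00731

μ = 17.4/33.1 = 0.525680; Var = μ(1−μ)/(α+β+1) = 0.2493406/34.1 = 0.00731.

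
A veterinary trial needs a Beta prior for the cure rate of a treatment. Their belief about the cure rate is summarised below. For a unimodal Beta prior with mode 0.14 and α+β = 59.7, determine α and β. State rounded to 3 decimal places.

α = 9.078, β = 50.622

Since the density peak of Beta(α,β) is at (α−1)/(α+β−2),
α = 1 + 0.14(59.7−2) = 9.078 and β = 59.7 − 9.078 = 50.622.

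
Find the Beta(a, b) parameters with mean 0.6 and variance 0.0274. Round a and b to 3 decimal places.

a = 4.655, b = 3.104

Write ν = a+b; then a = μν and Var = μ(1−μ)/(ν+1).
ν = μ(1−μ)/Var − 1 = 0.24/0.0274 − 1 = 7.7591.
a = 0.6·7.7591 = 4.655, b = 0.4·7.7591 = 3.104.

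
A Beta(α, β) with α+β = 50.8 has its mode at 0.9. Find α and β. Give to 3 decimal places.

α = 44.920, β = 5.880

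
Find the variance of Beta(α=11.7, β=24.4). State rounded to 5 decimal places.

0.00590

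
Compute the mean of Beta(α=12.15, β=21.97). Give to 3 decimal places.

0.356

E[X] = α/(α+β) = 12.15/34.12 = 0.356.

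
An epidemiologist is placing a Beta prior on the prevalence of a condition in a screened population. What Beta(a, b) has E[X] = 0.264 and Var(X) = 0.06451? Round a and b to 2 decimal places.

Let s = a+b. The Beta variance is μ(1−μ)/(s+1).
So s+1 = μ(1−μ)/σ² = (0.264×0.736)/0.06451 = 0.194304/0.06451 = 3.0120, giving s = 2.0120.
Then a = μs = 0.264×2.0120 = 0.53 and b = (1−μ)s = 0.736×2.0120 = 1.48.

a = 0.53, b = 1.48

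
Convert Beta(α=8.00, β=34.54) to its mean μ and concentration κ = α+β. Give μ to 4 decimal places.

κ = α+β = 8.00+34.54 = 42.54; μ = α/κ = 8.00/42.54 = 0.1881.

μ = 0.1881, κ = 42.54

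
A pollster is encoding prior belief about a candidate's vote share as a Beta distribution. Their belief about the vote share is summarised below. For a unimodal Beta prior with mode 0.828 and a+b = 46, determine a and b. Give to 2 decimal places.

a = 37.43, b = 8.57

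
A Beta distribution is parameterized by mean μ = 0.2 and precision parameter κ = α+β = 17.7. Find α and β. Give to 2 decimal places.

Split κ in proportion μ : (1−μ): α = 0.2·17.7 = 3.54, β = 17.7 − 3.54 = 14.16.

α = 3.54, β = 14.16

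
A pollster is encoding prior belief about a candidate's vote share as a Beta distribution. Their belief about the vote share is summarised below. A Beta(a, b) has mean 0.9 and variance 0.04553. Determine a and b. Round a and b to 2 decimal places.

a = 0.88, b = 0.10

By moment matching, a+b = μ(1−μ)/σ² − 1 = (0.9·0.1)/0.04553 − 1 = 1.9767 − 1 = 0.9767.
Since a/(a+b) = μ, a = 0.9·0.9767 = 0.88 and b = 0.1·0.9767 = 0.10.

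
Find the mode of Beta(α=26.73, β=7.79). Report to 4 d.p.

With α,β > 1, mode = (α−1)/(α+β−2) = 25.73/32.52 = 0.7912.

0.7912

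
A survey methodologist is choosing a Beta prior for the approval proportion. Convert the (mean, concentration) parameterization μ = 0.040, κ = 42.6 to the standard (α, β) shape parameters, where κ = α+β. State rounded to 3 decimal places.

α = 1.704, β = 40.896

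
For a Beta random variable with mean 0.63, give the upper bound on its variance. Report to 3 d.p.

0.233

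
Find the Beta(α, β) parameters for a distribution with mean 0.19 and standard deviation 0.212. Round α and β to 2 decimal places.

Variance = 0.212² = 0.044944. The moment-matching identity α+β = μ(1−μ)/Var − 1 gives
α+β = 0.1539/0.044944 − 1 = 2.4243, so α = μ·2.4243 = 0.46 and β = (1−μ)·2.4243 = 1.96.

α = 0.46, β = 1.96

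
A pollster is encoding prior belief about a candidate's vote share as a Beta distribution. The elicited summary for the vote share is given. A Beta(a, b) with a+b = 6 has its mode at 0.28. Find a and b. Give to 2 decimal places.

a = 2.12, b = 3.88

For a,b>1 the mode is (a−1)/(a+b−2), so a = mode·(κ−2)+1 = 0.28×4+1 = 2.12.
And b = (1−mode)·(κ−2)+1 = 0.72×4+1 = 3.88.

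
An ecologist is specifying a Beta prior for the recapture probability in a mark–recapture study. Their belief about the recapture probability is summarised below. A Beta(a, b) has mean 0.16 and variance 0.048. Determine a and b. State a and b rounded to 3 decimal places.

a = 0.288, b = 1.512

Let s = a+b. The Beta variance is μ(1−μ)/(s+1).
So s+1 = μ(1−μ)/σ² = (0.16×0.84)/0.048 = 0.1344/0.048 = 2.8000, giving s = 1.8000.
Then a = μs = 0.16×1.8000 = 0.288 and b = (1−μ)s = 0.84×1.8000 = 1.512.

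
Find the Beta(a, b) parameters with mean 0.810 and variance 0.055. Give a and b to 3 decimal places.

a = 1.457, b = 0.342

By moment matching, a+b = μ(1−μ)/σ² − 1 = (0.810·0.190)/0.055 − 1 = 2.7982 − 1 = 1.7982.
Since a/(a+b) = μ, a = 0.810·1.7982 = 1.457 and b = 0.190·1.7982 = 0.342.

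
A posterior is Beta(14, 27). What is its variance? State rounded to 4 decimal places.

0.0054

μ = 14/41 = 0.341463; Var = μ(1−μ)/(α+β+1) = 0.2248662/42 = 0.0054.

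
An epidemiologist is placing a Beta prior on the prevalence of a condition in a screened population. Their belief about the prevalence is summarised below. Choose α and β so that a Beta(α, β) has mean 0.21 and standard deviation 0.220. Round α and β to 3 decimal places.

α = 0.510, β = 1.918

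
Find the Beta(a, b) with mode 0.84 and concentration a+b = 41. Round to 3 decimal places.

a = 33.760, b = 7.240

Since the density peak of Beta(a,b) is at (a−1)/(a+b−2),
a = 1 + 0.84(41−2) = 33.760 and b = 41 − 33.760 = 7.240.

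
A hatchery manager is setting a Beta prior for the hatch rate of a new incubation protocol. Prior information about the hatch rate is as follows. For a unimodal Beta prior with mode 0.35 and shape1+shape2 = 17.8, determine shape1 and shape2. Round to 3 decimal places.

Since the density peak of Beta(shape1,shape2) is at (shape1−1)/(shape1+shape2−2),
shape1 = 1 + 0.35(17.8−2) = 6.530 and shape2 = 17.8 − 6.530 = 11.270.

shape1 = 6.530, shape2 = 11.270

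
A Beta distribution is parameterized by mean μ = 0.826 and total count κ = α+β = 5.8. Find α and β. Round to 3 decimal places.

Split κ in proportion μ : (1−μ): α = 0.826·5.8 = 4.791, β = 5.8 − 4.791 = 1.009.

α = 4.791, β = 1.009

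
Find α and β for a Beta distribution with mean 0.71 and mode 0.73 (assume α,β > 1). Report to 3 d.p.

Let s = α+β. Mean gives α = μs = 0.71s; mode gives (α−1)/(s−2) = 0.73.
Substituting: 0.71s − 1 = 0.73(s−2) = 0.73s − 1.46, so -0.02s = -0.46 and s = 23.0000.
Then α = 0.71×23.0000 = 16.330 and β = s−α = 6.670.

α = 16.330, β = 6.670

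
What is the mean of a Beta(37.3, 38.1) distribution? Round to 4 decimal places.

E[X] = α/(α+β) = 37.3/75.4 = 0.4947.

0.4947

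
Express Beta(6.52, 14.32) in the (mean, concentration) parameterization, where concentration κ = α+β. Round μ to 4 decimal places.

κ = α+β = 6.52+14.32 = 20.84; μ = α/κ = 6.52/20.84 = 0.3129.

μ = 0.3129, κ = 20.84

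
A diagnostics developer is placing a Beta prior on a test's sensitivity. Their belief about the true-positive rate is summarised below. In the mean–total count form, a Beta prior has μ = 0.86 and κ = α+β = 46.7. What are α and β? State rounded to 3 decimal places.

α = 40.162, β = 6.538

α = μκ = 0.86×46.7 = 40.162 and β = (1−μ)κ = 0.14×46.7 = 6.538.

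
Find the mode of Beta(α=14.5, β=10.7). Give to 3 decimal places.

With α,β > 1, mode = (α−1)/(α+β−2) = 13.5/23.2 = 0.582.

0.582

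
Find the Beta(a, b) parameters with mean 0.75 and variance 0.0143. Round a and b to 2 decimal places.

Write ν = a+b; then a = μν and Var = μ(1−μ)/(ν+1).
ν = μ(1−μ)/Var − 1 = 0.1875/0.0143 − 1 = 12.1119.
a = 0.75·12.1119 = 9.08, b = 0.25·12.1119 = 3.03.

a = 9.08, b = 3.03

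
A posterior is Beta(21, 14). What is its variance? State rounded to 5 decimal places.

0.00667

μ = 21/35 = 0.600000; Var = μ(1−μ)/(α+β+1) = 0.2400000/36 = 0.00667.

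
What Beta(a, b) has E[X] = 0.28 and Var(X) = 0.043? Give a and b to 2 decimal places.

Let s = a+b. The Beta variance is μ(1−μ)/(s+1).
So s+1 = μ(1−μ)/σ² = (0.28×0.72)/0.043 = 0.2016/0.043 = 4.6884, giving s = 3.6884.
Then a = μs = 0.28×3.6884 = 1.03 and b = (1−μ)s = 0.72×3.6884 = 2.66.

a = 1.03, b = 2.66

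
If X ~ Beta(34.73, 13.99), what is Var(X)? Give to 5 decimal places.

0.00412

α+β = 48.72 and αβ = 485.8727, so Var = αβ/[(α+β)²(α+β+1)] = 485.8727/118017.301248 = 0.00412.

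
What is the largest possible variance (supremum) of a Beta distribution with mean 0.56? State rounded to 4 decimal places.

For fixed mean μ the Beta variance is μ(1−μ)/(α+β+1), increasing as α+β decreases.
Its least upper bound (not attained) is μ(1−μ) = 0.56·0.44 = 0.2464.

0.2464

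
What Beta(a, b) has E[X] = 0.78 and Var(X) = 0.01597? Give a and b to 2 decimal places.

a = 7.60, b = 2.14

Write ν = a+b; then a = μν and Var = μ(1−μ)/(ν+1).
ν = μ(1−μ)/Var − 1 = 0.1716/0.01597 − 1 = 9.7451.
a = 0.78·9.7451 = 7.60, b = 0.22·9.7451 = 2.14.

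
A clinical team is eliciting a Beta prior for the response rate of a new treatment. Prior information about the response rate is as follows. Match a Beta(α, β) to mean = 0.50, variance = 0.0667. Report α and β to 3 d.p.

α = 1.374, β = 1.374

Let s = α+β. The Beta variance is μ(1−μ)/(s+1).
So s+1 = μ(1−μ)/σ² = (0.50×0.50)/0.0667 = 0.2500/0.0667 = 3.7481, giving s = 2.7481.
Then α = μs = 0.50×2.7481 = 1.374 and β = (1−μ)s = 0.50×2.7481 = 1.374.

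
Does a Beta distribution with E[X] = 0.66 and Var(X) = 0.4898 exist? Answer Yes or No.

For any Beta, Var(X) < E[X]·(1−E[X]).
Here μ(1−μ) = 0.66×0.34 = 0.2244, and 0.4898 ≥ 0.2244.

No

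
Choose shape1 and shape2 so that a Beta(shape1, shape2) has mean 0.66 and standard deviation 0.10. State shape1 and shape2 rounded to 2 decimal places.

Variance = 0.10² = 0.0100. The moment-matching identity shape1+shape2 = μ(1−μ)/Var − 1 gives
shape1+shape2 = 0.2244/0.0100 − 1 = 21.4400, so shape1 = μ·21.4400 = 14.15 and shape2 = (1−μ)·21.4400 = 7.29.

shape1 = 14.15, shape2 = 7.29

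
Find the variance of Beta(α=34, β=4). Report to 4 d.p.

0.0024

Var = αβ/[(α+β)²(α+β+1)] = (34×4)/(38²×39) = 136/56316 = 0.0024.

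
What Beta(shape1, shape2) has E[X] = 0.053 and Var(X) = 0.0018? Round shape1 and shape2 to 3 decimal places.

shape1 = 1.425, shape2 = 25.459

Let s = shape1+shape2. The Beta variance is μ(1−μ)/(s+1).
So s+1 = μ(1−μ)/σ² = (0.053×0.947)/0.0018 = 0.050191/0.0018 = 27.8839, giving s = 26.8839.
Then shape1 = μs = 0.053×26.8839 = 1.425 and shape2 = (1−μ)s = 0.947×26.8839 = 25.459.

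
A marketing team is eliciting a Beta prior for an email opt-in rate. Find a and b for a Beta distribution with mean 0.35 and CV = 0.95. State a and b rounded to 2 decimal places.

a = 0.37, b = 0.69

Var = (CV·μ)² = (0.95×0.35)² = 0.110556.
a+b = μ(1−μ)/Var − 1 = 0.2275/0.110556 − 1 = 1.0578.
Thus a = 0.35·1.0578 = 0.37 and b = 0.65·1.0578 = 0.69.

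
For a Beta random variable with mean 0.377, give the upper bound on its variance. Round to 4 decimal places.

Var = μ(1−μ)/(α+β+1), which approaches μ(1−μ) as α+β → 0.
So the supremum is μ(1−μ) = 0.377×0.623 = 0.2349.

0.2349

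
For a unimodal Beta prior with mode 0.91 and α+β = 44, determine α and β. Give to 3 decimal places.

α = 39.220, β = 4.780

Since the density peak of Beta(α,β) is at (α−1)/(α+β−2),
α = 1 + 0.91(44−2) = 39.220 and β = 44 − 39.220 = 4.780.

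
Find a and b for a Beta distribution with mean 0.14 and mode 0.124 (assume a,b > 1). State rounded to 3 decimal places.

Let s = a+b. Mean gives a = μs = 0.14s; mode gives (a−1)/(s−2) = 0.124.
Substituting: 0.14s − 1 = 0.124(s−2) = 0.124s − 0.248, so 0.016s = 0.752 and s = 47.0000.
Then a = 0.14×47.0000 = 6.580 and b = s−a = 40.420.

a = 6.580, b = 40.420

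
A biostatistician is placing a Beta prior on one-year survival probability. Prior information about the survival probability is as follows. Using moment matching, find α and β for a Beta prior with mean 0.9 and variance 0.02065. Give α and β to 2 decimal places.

α = 3.02, β = 0.34

Write ν = α+β; then α = μν and Var = μ(1−μ)/(ν+1).
ν = μ(1−μ)/Var − 1 = 0.09/0.02065 − 1 = 3.3584.
α = 0.9·3.3584 = 3.02, β = 0.1·3.3584 = 0.34.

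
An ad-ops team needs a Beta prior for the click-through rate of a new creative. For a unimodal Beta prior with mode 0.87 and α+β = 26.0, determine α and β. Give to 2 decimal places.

α = 21.88, β = 4.12

Since the density peak of Beta(α,β) is at (α−1)/(α+β−2),
α = 1 + 0.87(26.0−2) = 21.88 and β = 26.0 − 21.88 = 4.12.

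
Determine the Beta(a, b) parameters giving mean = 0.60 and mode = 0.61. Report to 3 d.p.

a = 13.200, b = 8.800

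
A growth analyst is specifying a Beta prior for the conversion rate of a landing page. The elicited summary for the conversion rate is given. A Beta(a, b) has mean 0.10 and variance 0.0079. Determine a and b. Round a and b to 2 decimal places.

Write ν = a+b; then a = μν and Var = μ(1−μ)/(ν+1).
ν = μ(1−μ)/Var − 1 = 0.0900/0.0079 − 1 = 10.3924.
a = 0.10·10.3924 = 1.04, b = 0.90·10.3924 = 9.35.

a = 1.04, b = 9.35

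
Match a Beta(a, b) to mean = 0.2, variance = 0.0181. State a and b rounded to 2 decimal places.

Write ν = a+b; then a = μν and Var = μ(1−μ)/(ν+1).
ν = μ(1−μ)/Var − 1 = 0.16/0.0181 − 1 = 7.8398.
a = 0.2·7.8398 = 1.57, b = 0.8·7.8398 = 6.27.

a = 1.57, b = 6.27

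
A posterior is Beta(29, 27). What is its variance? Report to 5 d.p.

Var = αβ/[(α+β)²(α+β+1)] = (29×27)/(56²×57) = 783/178752 = 0.00438.

0.00438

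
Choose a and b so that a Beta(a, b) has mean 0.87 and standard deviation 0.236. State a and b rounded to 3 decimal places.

a = 0.897, b = 0.134

σ² = 0.236² = 0.055696.
With s = a+b, Var = μ(1−μ)/(s+1), so s+1 = (0.87×0.13)/0.055696 = 2.0307 and s = 1.0307.
a = μs = 0.897, b = (1−μ)s = 0.134.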